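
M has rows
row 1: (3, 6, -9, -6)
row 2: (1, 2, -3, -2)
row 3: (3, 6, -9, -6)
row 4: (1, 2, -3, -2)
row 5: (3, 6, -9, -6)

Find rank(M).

Row reduce to echelon form.
R2 ← R2 − (1/3)·R1: [0, 0, 0, 0]
R3 ← R3 − R1: [0, 0, 0, 0]
R4 ← R4 − (1/3)·R1: [0, 0, 0, 0]
R5 ← R5 − R1: [0, 0, 0, 0]
Echelon form has 1 nonzero row, so rank(M) = 1.

1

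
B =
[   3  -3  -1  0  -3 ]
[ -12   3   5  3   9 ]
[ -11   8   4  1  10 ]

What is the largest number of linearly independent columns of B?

2

Row reduce to echelon form.
R2 ← R2 + (4)·R1: [0, -9, 1, 3, -3]
R3 ← R3 + (11/3)·R1: [0, -3, 1/3, 1, -1]
R3 ← R3 − (1/3)·R2: [0, 0, 0, 0, 0]
Echelon form has 2 nonzero rows, so rank(B) = 2.
The rank gives the maximum number of linearly independent columns: 2.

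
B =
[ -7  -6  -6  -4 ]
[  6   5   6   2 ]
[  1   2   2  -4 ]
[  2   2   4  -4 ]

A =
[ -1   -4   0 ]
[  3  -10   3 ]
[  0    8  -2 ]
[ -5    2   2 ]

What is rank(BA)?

3

First compute BA:
[[  9,  32, -14],
 [ -1, -22,   7],
 [ 25, -16,  -6],
 [ 24,  -4, -10]]
Now row reduce the product.
R2 ← R2 + (1/9)·R1: [0, -166/9, 49/9]
R3 ← R3 − (25/9)·R1: [0, -944/9, 296/9]
R4 ← R4 − (8/3)·R1: [0, -268/3, 82/3]
R3 ← R3 − (472/83)·R2: [0, 0, 160/83]
R4 ← R4 − (402/83)·R2: [0, 0, 80/83]
R4 ← R4 − (1/2)·R3: [0, 0, 0]
3 nonzero rows, so rank(BA) = 3.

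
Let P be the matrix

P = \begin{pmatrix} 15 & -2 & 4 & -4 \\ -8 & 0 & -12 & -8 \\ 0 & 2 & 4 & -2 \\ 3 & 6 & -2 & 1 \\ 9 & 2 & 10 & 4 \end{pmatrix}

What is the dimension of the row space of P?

Row reduce to echelon form.
R2 ← R2 + (8/15)·R1: [0, -16/15, -148/15, -152/15]
R4 ← R4 − (1/5)·R1: [0, 32/5, -14/5, 9/5]
R5 ← R5 − (3/5)·R1: [0, 16/5, 38/5, 32/5]
R3 ← R3 + (15/8)·R2: [0, 0, -29/2, -21]
R4 ← R4 + (6)·R2: [0, 0, -62, -59]
R5 ← R5 + (3)·R2: [0, 0, -22, -24]
R4 ← R4 − (124/29)·R3: [0, 0, 0, 893/29]
R5 ← R5 − (44/29)·R3: [0, 0, 0, 228/29]
R5 ← R5 − (12/47)·R4: [0, 0, 0, 0]
Echelon form has 4 nonzero rows, so rank(P) = 4.
The row space has dimension equal to the rank: 4.

4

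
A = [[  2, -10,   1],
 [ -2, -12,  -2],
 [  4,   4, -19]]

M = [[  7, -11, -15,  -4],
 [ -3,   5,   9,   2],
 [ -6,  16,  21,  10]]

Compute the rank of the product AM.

3

First compute AM:
[[ 38, -56, -99, -18],
 [ 34, -70, -120, -36],
 [130, -328, -423, -198]]
Now row reduce the product.
R2 ← R2 − (17/19)·R1: [0, -378/19, -597/19, -378/19]
R3 ← R3 − (65/19)·R1: [0, -2592/19, -1602/19, -2592/19]
R3 ← R3 − (48/7)·R2: [0, 0, 918/7, 0]
3 nonzero rows, so rank(AM) = 3.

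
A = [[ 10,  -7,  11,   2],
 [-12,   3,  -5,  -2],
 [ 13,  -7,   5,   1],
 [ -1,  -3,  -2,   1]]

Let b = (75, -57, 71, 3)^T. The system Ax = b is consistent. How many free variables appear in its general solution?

0

Row reduce the augmented matrix [A | b].
R2 ← R2 + (6/5)·R1: [0, -27/5, 41/5, 2/5, 33]
R3 ← R3 − (13/10)·R1: [0, 21/10, -93/10, -8/5, -53/2]
R4 ← R4 + (1/10)·R1: [0, -37/10, -9/10, 6/5, 21/2]
R3 ← R3 + (7/18)·R2: [0, 0, -55/9, -13/9, -41/3]
R4 ← R4 − (37/54)·R2: [0, 0, -176/27, 25/27, -109/9]
R4 ← R4 − (16/15)·R3: [0, 0, 0, 37/15, 37/15]
The echelon form has 4 nonzero rows, and every pivot lies in the first 4 columns, so rank(A) = rank([A|b]) = 4.
The system is consistent.
Free variables = (unknowns) − (rank) = 4 − 4 = 0.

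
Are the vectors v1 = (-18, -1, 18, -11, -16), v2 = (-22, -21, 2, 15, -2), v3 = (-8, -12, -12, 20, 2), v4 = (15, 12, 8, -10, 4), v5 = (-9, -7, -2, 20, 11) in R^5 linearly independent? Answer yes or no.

Form the matrix with these vectors as rows and row reduce.
R2 ← R2 − (11/9)·R1: [0, -178/9, -20, 256/9, 158/9]
R3 ← R3 − (4/9)·R1: [0, -104/9, -20, 224/9, 82/9]
R4 ← R4 + (5/6)·R1: [0, 67/6, 23, -115/6, -28/3]
R5 ← R5 − (1/2)·R1: [0, -13/2, -11, 51/2, 19]
R3 ← R3 − (52/89)·R2: [0, 0, -740/89, 736/89, -102/89]
R4 ← R4 + (201/356)·R2: [0, 0, 1042/89, -553/178, 103/178]
R5 ← R5 − (117/356)·R2: [0, 0, -394/89, 2875/178, 2355/178]
R4 ← R4 + (521/370)·R3: [0, 0, 0, 3159/370, -383/370]
R5 ← R5 − (197/370)·R3: [0, 0, 0, 4347/370, 5121/370]
R5 ← R5 − (161/117)·R4: [0, 0, 0, 0, 1786/117]
5 nonzero rows, so the 5 vectors span a space of dimension 5.
Since 5 = 5, the vectors are linearly independent.

yes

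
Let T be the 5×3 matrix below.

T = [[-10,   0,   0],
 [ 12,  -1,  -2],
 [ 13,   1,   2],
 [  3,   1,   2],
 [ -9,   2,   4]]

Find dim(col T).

Row reduce to echelon form.
R2 ← R2 + (6/5)·R1: [0, -1, -2]
R3 ← R3 + (13/10)·R1: [0, 1, 2]
R4 ← R4 + (3/10)·R1: [0, 1, 2]
R5 ← R5 − (9/10)·R1: [0, 2, 4]
R3 ← R3 + R2: [0, 0, 0]
R4 ← R4 + R2: [0, 0, 0]
R5 ← R5 + (2)·R2: [0, 0, 0]
Echelon form has 2 nonzero rows, so rank(T) = 2.
The column space has dimension equal to the rank: 2.

2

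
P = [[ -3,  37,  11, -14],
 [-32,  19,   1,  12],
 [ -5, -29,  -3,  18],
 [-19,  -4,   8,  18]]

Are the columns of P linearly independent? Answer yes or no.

Row reduce P to echelon form.
R2 ← R2 − (32/3)·R1: [0, -1127/3, -349/3, 484/3]
R3 ← R3 − (5/3)·R1: [0, -272/3, -64/3, 124/3]
R4 ← R4 − (19/3)·R1: [0, -715/3, -185/3, 320/3]
R3 ← R3 − (272/1127)·R2: [0, 0, 7600/1127, 2700/1127]
R4 ← R4 − (715/1127)·R2: [0, 0, 13680/1127, 4860/1127]
R4 ← R4 − (9/5)·R3: [0, 0, 0, 0]
3 pivots among 4 columns.
Only 3 < 4 pivot columns, so the columns are linearly dependent.

no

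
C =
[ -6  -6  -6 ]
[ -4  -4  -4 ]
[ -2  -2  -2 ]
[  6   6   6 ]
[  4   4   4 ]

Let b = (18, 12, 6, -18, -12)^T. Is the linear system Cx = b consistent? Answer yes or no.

yes

Row reduce the augmented matrix [C | b].
R2 ← R2 − (2/3)·R1: [0, 0, 0, 0]
R3 ← R3 − (1/3)·R1: [0, 0, 0, 0]
R4 ← R4 + R1: [0, 0, 0, 0]
R5 ← R5 + (2/3)·R1: [0, 0, 0, 0]
The echelon form has 1 nonzero rows, and every pivot lies in the first 3 columns, so rank(C) = rank([C|b]) = 1.
The system is consistent.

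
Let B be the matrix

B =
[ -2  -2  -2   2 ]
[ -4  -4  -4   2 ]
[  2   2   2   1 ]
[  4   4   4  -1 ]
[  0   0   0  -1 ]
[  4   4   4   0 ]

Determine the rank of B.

2

Row reduce to echelon form.
R2 ← R2 − (2)·R1: [0, 0, 0, -2]
R3 ← R3 + R1: [0, 0, 0, 3]
R4 ← R4 + (2)·R1: [0, 0, 0, 3]
R6 ← R6 + (2)·R1: [0, 0, 0, 4]
R3 ← R3 + (3/2)·R2: [0, 0, 0, 0]
R4 ← R4 + (3/2)·R2: [0, 0, 0, 0]
R5 ← R5 − (1/2)·R2: [0, 0, 0, 0]
R6 ← R6 + (2)·R2: [0, 0, 0, 0]
Echelon form has 2 nonzero rows, so rank(B) = 2.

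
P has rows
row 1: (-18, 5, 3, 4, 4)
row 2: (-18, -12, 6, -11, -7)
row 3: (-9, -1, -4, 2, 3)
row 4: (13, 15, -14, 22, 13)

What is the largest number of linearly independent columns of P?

Row reduce to echelon form.
R2 ← R2 − R1: [0, -17, 3, -15, -11]
R3 ← R3 − (1/2)·R1: [0, -7/2, -11/2, 0, 1]
R4 ← R4 + (13/18)·R1: [0, 335/18, -71/6, 224/9, 143/9]
R3 ← R3 − (7/34)·R2: [0, 0, -104/17, 105/34, 111/34]
R4 ← R4 + (335/306)·R2: [0, 0, -436/51, 2591/306, 1177/306]
R4 ← R4 − (109/78)·R3: [0, 0, 0, 1943/468, -335/468]
Echelon form has 4 nonzero rows, so rank(P) = 4.
The rank gives the maximum number of linearly independent columns: 4.

4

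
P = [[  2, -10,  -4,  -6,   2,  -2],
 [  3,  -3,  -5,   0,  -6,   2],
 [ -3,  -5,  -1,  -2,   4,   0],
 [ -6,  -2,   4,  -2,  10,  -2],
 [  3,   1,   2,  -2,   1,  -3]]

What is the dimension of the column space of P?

Row reduce to echelon form.
R2 ← R2 − (3/2)·R1: [0, 12, 1, 9, -9, 5]
R3 ← R3 + (3/2)·R1: [0, -20, -7, -11, 7, -3]
R4 ← R4 + (3)·R1: [0, -32, -8, -20, 16, -8]
R5 ← R5 − (3/2)·R1: [0, 16, 8, 7, -2, 0]
R3 ← R3 + (5/3)·R2: [0, 0, -16/3, 4, -8, 16/3]
R4 ← R4 + (8/3)·R2: [0, 0, -16/3, 4, -8, 16/3]
R5 ← R5 − (4/3)·R2: [0, 0, 20/3, -5, 10, -20/3]
R4 ← R4 − R3: [0, 0, 0, 0, 0, 0]
R5 ← R5 + (5/4)·R3: [0, 0, 0, 0, 0, 0]
Echelon form has 3 nonzero rows, so rank(P) = 3.
The column space has dimension equal to the rank: 3.

3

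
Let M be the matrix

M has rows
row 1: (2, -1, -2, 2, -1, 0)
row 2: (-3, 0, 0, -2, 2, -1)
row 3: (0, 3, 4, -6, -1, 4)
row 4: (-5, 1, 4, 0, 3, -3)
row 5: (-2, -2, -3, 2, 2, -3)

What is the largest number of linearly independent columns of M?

Row reduce to echelon form.
R2 ← R2 + (3/2)·R1: [0, -3/2, -3, 1, 1/2, -1]
R4 ← R4 + (5/2)·R1: [0, -3/2, -1, 5, 1/2, -3]
R5 ← R5 + R1: [0, -3, -5, 4, 1, -3]
R3 ← R3 + (2)·R2: [0, 0, -2, -4, 0, 2]
R4 ← R4 − R2: [0, 0, 2, 4, 0, -2]
R5 ← R5 − (2)·R2: [0, 0, 1, 2, 0, -1]
R4 ← R4 + R3: [0, 0, 0, 0, 0, 0]
R5 ← R5 + (1/2)·R3: [0, 0, 0, 0, 0, 0]
Echelon form has 3 nonzero rows, so rank(M) = 3.
The rank gives the maximum number of linearly independent columns: 3.

3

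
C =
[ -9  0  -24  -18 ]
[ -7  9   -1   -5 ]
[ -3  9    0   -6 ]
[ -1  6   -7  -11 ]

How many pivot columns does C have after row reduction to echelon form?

3

Row reduce to echelon form.
R2 ← R2 − (7/9)·R1: [0, 9, 53/3, 9]
R3 ← R3 − (1/3)·R1: [0, 9, 8, 0]
R4 ← R4 − (1/9)·R1: [0, 6, -13/3, -9]
R3 ← R3 − R2: [0, 0, -29/3, -9]
R4 ← R4 − (2/3)·R2: [0, 0, -145/9, -15]
R4 ← R4 − (5/3)·R3: [0, 0, 0, 0]
Echelon form has 3 nonzero rows, so rank(C) = 3.
Each nonzero row contributes one pivot column: 3 pivot columns.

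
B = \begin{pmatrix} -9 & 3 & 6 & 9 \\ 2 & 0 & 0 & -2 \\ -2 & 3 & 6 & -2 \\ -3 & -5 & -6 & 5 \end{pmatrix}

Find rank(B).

4

Row reduce to echelon form.
R2 ← R2 + (2/9)·R1: [0, 2/3, 4/3, 0]
R3 ← R3 − (2/9)·R1: [0, 7/3, 14/3, -4]
R4 ← R4 − (1/3)·R1: [0, -6, -8, 2]
R3 ← R3 − (7/2)·R2: [0, 0, 0, -4]
R4 ← R4 + (9)·R2: [0, 0, 4, 2]
Swap R3 ↔ R4
Echelon form has 4 nonzero rows, so rank(B) = 4.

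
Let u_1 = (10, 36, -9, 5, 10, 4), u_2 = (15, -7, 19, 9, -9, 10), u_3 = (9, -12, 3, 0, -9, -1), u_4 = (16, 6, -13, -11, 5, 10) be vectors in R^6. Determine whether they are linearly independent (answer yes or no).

Form the matrix with these vectors as rows and row reduce.
R2 ← R2 − (3/2)·R1: [0, -61, 65/2, 3/2, -24, 4]
R3 ← R3 − (9/10)·R1: [0, -222/5, 111/10, -9/2, -18, -23/5]
R4 ← R4 − (8/5)·R1: [0, -258/5, 7/5, -19, -11, 18/5]
R3 ← R3 − (222/305)·R2: [0, 0, -7659/610, -3411/610, -162/305, -2291/305]
R4 ← R4 − (258/305)·R2: [0, 0, -7958/305, -6182/305, 2837/305, 66/305]
R4 ← R4 − (692/333)·R3: [0, 0, 0, -320/37, 385/37, 5270/333]
4 nonzero rows, so the 4 vectors span a space of dimension 4.
Since 4 = 4, the vectors are linearly independent.

yes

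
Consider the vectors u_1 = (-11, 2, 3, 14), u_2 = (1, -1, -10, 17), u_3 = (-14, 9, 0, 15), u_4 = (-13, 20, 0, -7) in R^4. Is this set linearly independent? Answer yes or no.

yes

Form the matrix with these vectors as rows and row reduce.
R2 ← R2 + (1/11)·R1: [0, -9/11, -107/11, 201/11]
R3 ← R3 − (14/11)·R1: [0, 71/11, -42/11, -31/11]
R4 ← R4 − (13/11)·R1: [0, 194/11, -39/11, -259/11]
R3 ← R3 + (71/9)·R2: [0, 0, -725/9, 424/3]
R4 ← R4 + (194/9)·R2: [0, 0, -1919/9, 1111/3]
R4 ← R4 − (1919/725)·R3: [0, 0, 0, -2727/725]
4 nonzero rows, so the 4 vectors span a space of dimension 4.
Since 4 = 4, the vectors are linearly independent.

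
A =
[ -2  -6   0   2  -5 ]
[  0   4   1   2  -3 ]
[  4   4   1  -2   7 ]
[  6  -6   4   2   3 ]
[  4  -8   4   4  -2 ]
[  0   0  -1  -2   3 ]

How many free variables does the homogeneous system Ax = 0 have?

Row reduce to echelon form.
R3 ← R3 + (2)·R1: [0, -8, 1, 2, -3]
R4 ← R4 + (3)·R1: [0, -24, 4, 8, -12]
R5 ← R5 + (2)·R1: [0, -20, 4, 8, -12]
R3 ← R3 + (2)·R2: [0, 0, 3, 6, -9]
R4 ← R4 + (6)·R2: [0, 0, 10, 20, -30]
R5 ← R5 + (5)·R2: [0, 0, 9, 18, -27]
R4 ← R4 − (10/3)·R3: [0, 0, 0, 0, 0]
R5 ← R5 − (3)·R3: [0, 0, 0, 0, 0]
R6 ← R6 + (1/3)·R3: [0, 0, 0, 0, 0]
3 nonzero rows, so rank(A) = 3.
A has 5 columns; by rank–nullity, nullity = 5 − 3 = 2.

2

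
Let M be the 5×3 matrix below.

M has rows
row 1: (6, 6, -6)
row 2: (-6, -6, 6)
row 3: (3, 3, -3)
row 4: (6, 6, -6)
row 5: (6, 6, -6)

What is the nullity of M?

2

Row reduce to echelon form.
R2 ← R2 + R1: [0, 0, 0]
R3 ← R3 − (1/2)·R1: [0, 0, 0]
R4 ← R4 − R1: [0, 0, 0]
R5 ← R5 − R1: [0, 0, 0]
1 nonzero row, so rank(M) = 1.
M has 3 columns; by rank–nullity, nullity = 3 − 1 = 2.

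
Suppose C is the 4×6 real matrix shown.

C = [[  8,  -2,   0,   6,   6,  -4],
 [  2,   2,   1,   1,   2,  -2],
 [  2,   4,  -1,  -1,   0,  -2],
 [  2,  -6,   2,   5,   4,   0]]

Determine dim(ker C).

Row reduce to echelon form.
R2 ← R2 − (1/4)·R1: [0, 5/2, 1, -1/2, 1/2, -1]
R3 ← R3 − (1/4)·R1: [0, 9/2, -1, -5/2, -3/2, -1]
R4 ← R4 − (1/4)·R1: [0, -11/2, 2, 7/2, 5/2, 1]
R3 ← R3 − (9/5)·R2: [0, 0, -14/5, -8/5, -12/5, 4/5]
R4 ← R4 + (11/5)·R2: [0, 0, 21/5, 12/5, 18/5, -6/5]
R4 ← R4 + (3/2)·R3: [0, 0, 0, 0, 0, 0]
3 nonzero rows, so rank(C) = 3.
C has 6 columns; by rank–nullity, nullity = 6 − 3 = 3.

3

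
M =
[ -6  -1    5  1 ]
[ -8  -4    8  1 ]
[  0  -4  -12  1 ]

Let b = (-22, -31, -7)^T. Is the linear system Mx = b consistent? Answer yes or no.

Row reduce the augmented matrix [M | b].
R2 ← R2 − (4/3)·R1: [0, -8/3, 4/3, -1/3, -5/3]
R3 ← R3 − (3/2)·R2: [0, 0, -14, 3/2, -9/2]
The echelon form has 3 nonzero rows, and every pivot lies in the first 4 columns, so rank(M) = rank([M|b]) = 3.
The system is consistent.

yes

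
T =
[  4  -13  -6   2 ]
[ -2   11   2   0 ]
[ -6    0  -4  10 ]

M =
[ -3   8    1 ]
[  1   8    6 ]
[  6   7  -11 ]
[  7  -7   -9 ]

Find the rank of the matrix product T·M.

3

First compute TM:
[[-47, -128, -26],
 [ 29,  86,  42],
 [ 64, -146, -52]]
Now row reduce the product.
R2 ← R2 + (29/47)·R1: [0, 330/47, 1220/47]
R3 ← R3 + (64/47)·R1: [0, -15054/47, -4108/47]
R3 ← R3 + (2509/55)·R2: [0, 0, 12064/11]
3 nonzero rows, so rank(TM) = 3.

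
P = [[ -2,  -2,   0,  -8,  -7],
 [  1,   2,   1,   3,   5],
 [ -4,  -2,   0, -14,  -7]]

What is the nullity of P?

2

Row reduce to echelon form.
R2 ← R2 + (1/2)·R1: [0, 1, 1, -1, 3/2]
R3 ← R3 − (2)·R1: [0, 2, 0, 2, 7]
R3 ← R3 − (2)·R2: [0, 0, -2, 4, 4]
3 nonzero rows, so rank(P) = 3.
P has 5 columns; by rank–nullity, nullity = 5 − 3 = 2.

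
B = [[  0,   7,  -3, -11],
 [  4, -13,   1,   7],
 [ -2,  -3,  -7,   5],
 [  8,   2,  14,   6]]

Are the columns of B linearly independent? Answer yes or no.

yes

Row reduce B to echelon form.
Swap R1 ↔ R2
R3 ← R3 + (1/2)·R1: [0, -19/2, -13/2, 17/2]
R4 ← R4 − (2)·R1: [0, 28, 12, -8]
R3 ← R3 + (19/14)·R2: [0, 0, -74/7, -45/7]
R4 ← R4 − (4)·R2: [0, 0, 24, 36]
R4 ← R4 + (84/37)·R3: [0, 0, 0, 792/37]
4 pivots among 4 columns.
Every column is a pivot column, so the columns are linearly independent.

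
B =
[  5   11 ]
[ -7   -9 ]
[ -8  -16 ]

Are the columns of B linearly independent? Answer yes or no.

yes

Row reduce B to echelon form.
R2 ← R2 + (7/5)·R1: [0, 32/5]
R3 ← R3 + (8/5)·R1: [0, 8/5]
R3 ← R3 − (1/4)·R2: [0, 0]
2 pivots among 2 columns.
Every column is a pivot column, so the columns are linearly independent.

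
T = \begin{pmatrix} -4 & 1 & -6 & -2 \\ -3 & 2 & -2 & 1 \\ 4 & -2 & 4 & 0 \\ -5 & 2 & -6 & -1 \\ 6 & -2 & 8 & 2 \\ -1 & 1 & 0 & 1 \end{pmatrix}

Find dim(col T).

2

Row reduce to echelon form.
R2 ← R2 − (3/4)·R1: [0, 5/4, 5/2, 5/2]
R3 ← R3 + R1: [0, -1, -2, -2]
R4 ← R4 − (5/4)·R1: [0, 3/4, 3/2, 3/2]
R5 ← R5 + (3/2)·R1: [0, -1/2, -1, -1]
R6 ← R6 − (1/4)·R1: [0, 3/4, 3/2, 3/2]
R3 ← R3 + (4/5)·R2: [0, 0, 0, 0]
R4 ← R4 − (3/5)·R2: [0, 0, 0, 0]
R5 ← R5 + (2/5)·R2: [0, 0, 0, 0]
R6 ← R6 − (3/5)·R2: [0, 0, 0, 0]
Echelon form has 2 nonzero rows, so rank(T) = 2.
The column space has dimension equal to the rank: 2.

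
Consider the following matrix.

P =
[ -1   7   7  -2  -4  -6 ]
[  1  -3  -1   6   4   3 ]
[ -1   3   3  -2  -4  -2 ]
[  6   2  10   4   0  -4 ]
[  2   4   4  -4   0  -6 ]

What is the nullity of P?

2

Row reduce to echelon form.
R2 ← R2 + R1: [0, 4, 6, 4, 0, -3]
R3 ← R3 − R1: [0, -4, -4, 0, 0, 4]
R4 ← R4 + (6)·R1: [0, 44, 52, -8, -24, -40]
R5 ← R5 + (2)·R1: [0, 18, 18, -8, -8, -18]
R3 ← R3 + R2: [0, 0, 2, 4, 0, 1]
R4 ← R4 − (11)·R2: [0, 0, -14, -52, -24, -7]
R5 ← R5 − (9/2)·R2: [0, 0, -9, -26, -8, -9/2]
R4 ← R4 + (7)·R3: [0, 0, 0, -24, -24, 0]
R5 ← R5 + (9/2)·R3: [0, 0, 0, -8, -8, 0]
R5 ← R5 − (1/3)·R4: [0, 0, 0, 0, 0, 0]
4 nonzero rows, so rank(P) = 4.
P has 6 columns; by rank–nullity, nullity = 6 − 4 = 2.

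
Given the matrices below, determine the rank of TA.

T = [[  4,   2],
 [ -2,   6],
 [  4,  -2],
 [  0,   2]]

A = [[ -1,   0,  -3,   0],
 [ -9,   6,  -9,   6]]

2

First compute TA:
[[-22,  12, -30,  12],
 [-52,  36, -48,  36],
 [ 14, -12,   6, -12],
 [-18,  12, -18,  12]]
Now row reduce the product.
R2 ← R2 − (26/11)·R1: [0, 84/11, 252/11, 84/11]
R3 ← R3 + (7/11)·R1: [0, -48/11, -144/11, -48/11]
R4 ← R4 − (9/11)·R1: [0, 24/11, 72/11, 24/11]
R3 ← R3 + (4/7)·R2: [0, 0, 0, 0]
R4 ← R4 − (2/7)·R2: [0, 0, 0, 0]
2 nonzero rows, so rank(TA) = 2.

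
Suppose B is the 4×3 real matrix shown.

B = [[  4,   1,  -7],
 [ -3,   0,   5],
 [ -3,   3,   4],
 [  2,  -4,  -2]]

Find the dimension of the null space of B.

Row reduce to echelon form.
R2 ← R2 + (3/4)·R1: [0, 3/4, -1/4]
R3 ← R3 + (3/4)·R1: [0, 15/4, -5/4]
R4 ← R4 − (1/2)·R1: [0, -9/2, 3/2]
R3 ← R3 − (5)·R2: [0, 0, 0]
R4 ← R4 + (6)·R2: [0, 0, 0]
2 nonzero rows, so rank(B) = 2.
B has 3 columns; by rank–nullity, nullity = 3 − 2 = 1.

1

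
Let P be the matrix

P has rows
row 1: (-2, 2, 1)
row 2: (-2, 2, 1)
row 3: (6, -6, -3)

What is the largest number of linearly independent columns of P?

1

Row reduce to echelon form.
R2 ← R2 − R1: [0, 0, 0]
R3 ← R3 + (3)·R1: [0, 0, 0]
Echelon form has 1 nonzero row, so rank(P) = 1.
The rank gives the maximum number of linearly independent columns: 1.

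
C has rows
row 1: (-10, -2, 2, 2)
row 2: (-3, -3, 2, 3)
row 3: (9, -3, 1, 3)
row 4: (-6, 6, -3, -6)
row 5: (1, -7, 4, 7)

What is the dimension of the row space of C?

2

Row reduce to echelon form.
R2 ← R2 − (3/10)·R1: [0, -12/5, 7/5, 12/5]
R3 ← R3 + (9/10)·R1: [0, -24/5, 14/5, 24/5]
R4 ← R4 − (3/5)·R1: [0, 36/5, -21/5, -36/5]
R5 ← R5 + (1/10)·R1: [0, -36/5, 21/5, 36/5]
R3 ← R3 − (2)·R2: [0, 0, 0, 0]
R4 ← R4 + (3)·R2: [0, 0, 0, 0]
R5 ← R5 − (3)·R2: [0, 0, 0, 0]
Echelon form has 2 nonzero rows, so rank(C) = 2.
The row space has dimension equal to the rank: 2.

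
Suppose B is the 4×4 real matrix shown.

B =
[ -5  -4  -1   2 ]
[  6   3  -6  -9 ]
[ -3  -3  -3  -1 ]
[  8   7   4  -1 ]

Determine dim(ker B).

2

Row reduce to echelon form.
R2 ← R2 + (6/5)·R1: [0, -9/5, -36/5, -33/5]
R3 ← R3 − (3/5)·R1: [0, -3/5, -12/5, -11/5]
R4 ← R4 + (8/5)·R1: [0, 3/5, 12/5, 11/5]
R3 ← R3 − (1/3)·R2: [0, 0, 0, 0]
R4 ← R4 + (1/3)·R2: [0, 0, 0, 0]
2 nonzero rows, so rank(B) = 2.
B has 4 columns; by rank–nullity, nullity = 4 − 2 = 2.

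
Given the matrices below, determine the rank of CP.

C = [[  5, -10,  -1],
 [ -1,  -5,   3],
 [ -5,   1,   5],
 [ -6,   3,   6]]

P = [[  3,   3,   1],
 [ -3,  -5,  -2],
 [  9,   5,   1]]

First compute CP:
[[ 36,  60,  24],
 [ 39,  37,  12],
 [ 27,   5,  -2],
 [ 27,  -3,  -6]]
Now row reduce the product.
R2 ← R2 − (13/12)·R1: [0, -28, -14]
R3 ← R3 − (3/4)·R1: [0, -40, -20]
R4 ← R4 − (3/4)·R1: [0, -48, -24]
R3 ← R3 − (10/7)·R2: [0, 0, 0]
R4 ← R4 − (12/7)·R2: [0, 0, 0]
2 nonzero rows, so rank(CP) = 2.

2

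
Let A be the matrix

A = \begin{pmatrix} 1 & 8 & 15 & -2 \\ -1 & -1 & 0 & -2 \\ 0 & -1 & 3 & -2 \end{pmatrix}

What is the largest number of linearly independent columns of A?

Row reduce to echelon form.
R2 ← R2 + R1: [0, 7, 15, -4]
R3 ← R3 + (1/7)·R2: [0, 0, 36/7, -18/7]
Echelon form has 3 nonzero rows, so rank(A) = 3.
The rank gives the maximum number of linearly independent columns: 3.

3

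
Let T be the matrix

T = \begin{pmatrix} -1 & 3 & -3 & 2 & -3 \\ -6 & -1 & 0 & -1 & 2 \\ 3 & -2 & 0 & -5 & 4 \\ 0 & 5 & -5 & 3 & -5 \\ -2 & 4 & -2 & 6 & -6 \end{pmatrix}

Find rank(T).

Row reduce to echelon form.
R2 ← R2 − (6)·R1: [0, -19, 18, -13, 20]
R3 ← R3 + (3)·R1: [0, 7, -9, 1, -5]
R5 ← R5 − (2)·R1: [0, -2, 4, 2, 0]
R3 ← R3 + (7/19)·R2: [0, 0, -45/19, -72/19, 45/19]
R4 ← R4 + (5/19)·R2: [0, 0, -5/19, -8/19, 5/19]
R5 ← R5 − (2/19)·R2: [0, 0, 40/19, 64/19, -40/19]
R4 ← R4 − (1/9)·R3: [0, 0, 0, 0, 0]
R5 ← R5 + (8/9)·R3: [0, 0, 0, 0, 0]
Echelon form has 3 nonzero rows, so rank(T) = 3.

3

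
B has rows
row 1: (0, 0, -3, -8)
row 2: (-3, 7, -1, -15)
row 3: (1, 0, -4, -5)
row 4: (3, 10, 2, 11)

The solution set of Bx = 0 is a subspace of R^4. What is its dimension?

Row reduce to echelon form.
Swap R1 ↔ R2
R3 ← R3 + (1/3)·R1: [0, 7/3, -13/3, -10]
R4 ← R4 + R1: [0, 17, 1, -4]
Swap R2 ↔ R3
R4 ← R4 − (51/7)·R2: [0, 0, 228/7, 482/7]
R4 ← R4 + (76/7)·R3: [0, 0, 0, -18]
4 nonzero rows, so rank(B) = 4.
B has 4 columns; by rank–nullity, nullity = 4 − 4 = 0.

0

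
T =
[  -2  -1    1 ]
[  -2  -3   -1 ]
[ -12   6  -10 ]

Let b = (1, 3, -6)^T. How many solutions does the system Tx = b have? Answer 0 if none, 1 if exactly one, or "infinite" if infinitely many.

1

Row reduce the augmented matrix [T | b].
R2 ← R2 − R1: [0, -2, -2, 2]
R3 ← R3 − (6)·R1: [0, 12, -16, -12]
R3 ← R3 + (6)·R2: [0, 0, -28, 0]
The echelon form has 3 nonzero rows, and every pivot lies in the first 3 columns, so rank(T) = rank([T|b]) = 3.
The system is consistent.
rank = 3 = number of unknowns, so the solution is unique.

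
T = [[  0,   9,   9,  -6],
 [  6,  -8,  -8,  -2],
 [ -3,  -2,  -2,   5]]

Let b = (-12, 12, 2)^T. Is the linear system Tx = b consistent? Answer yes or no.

yes

Row reduce the augmented matrix [T | b].
Swap R1 ↔ R2
R3 ← R3 + (1/2)·R1: [0, -6, -6, 4, 8]
R3 ← R3 + (2/3)·R2: [0, 0, 0, 0, 0]
The echelon form has 2 nonzero rows, and every pivot lies in the first 4 columns, so rank(T) = rank([T|b]) = 2.
The system is consistent.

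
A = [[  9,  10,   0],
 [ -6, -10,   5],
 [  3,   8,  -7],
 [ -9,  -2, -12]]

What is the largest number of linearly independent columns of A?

Row reduce to echelon form.
R2 ← R2 + (2/3)·R1: [0, -10/3, 5]
R3 ← R3 − (1/3)·R1: [0, 14/3, -7]
R4 ← R4 + R1: [0, 8, -12]
R3 ← R3 + (7/5)·R2: [0, 0, 0]
R4 ← R4 + (12/5)·R2: [0, 0, 0]
Echelon form has 2 nonzero rows, so rank(A) = 2.
The rank gives the maximum number of linearly independent columns: 2.

2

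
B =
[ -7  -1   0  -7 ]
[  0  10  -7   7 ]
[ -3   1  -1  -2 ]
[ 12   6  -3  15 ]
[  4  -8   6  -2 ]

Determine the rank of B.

Row reduce to echelon form.
R3 ← R3 − (3/7)·R1: [0, 10/7, -1, 1]
R4 ← R4 + (12/7)·R1: [0, 30/7, -3, 3]
R5 ← R5 + (4/7)·R1: [0, -60/7, 6, -6]
R3 ← R3 − (1/7)·R2: [0, 0, 0, 0]
R4 ← R4 − (3/7)·R2: [0, 0, 0, 0]
R5 ← R5 + (6/7)·R2: [0, 0, 0, 0]
Echelon form has 2 nonzero rows, so rank(B) = 2.

2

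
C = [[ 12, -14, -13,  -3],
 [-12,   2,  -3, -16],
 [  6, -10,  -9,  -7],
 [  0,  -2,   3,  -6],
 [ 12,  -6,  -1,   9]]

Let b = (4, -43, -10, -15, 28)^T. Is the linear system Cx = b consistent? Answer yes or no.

Row reduce the augmented matrix [C | b].
R2 ← R2 + R1: [0, -12, -16, -19, -39]
R3 ← R3 − (1/2)·R1: [0, -3, -5/2, -11/2, -12]
R5 ← R5 − R1: [0, 8, 12, 12, 24]
R3 ← R3 − (1/4)·R2: [0, 0, 3/2, -3/4, -9/4]
R4 ← R4 − (1/6)·R2: [0, 0, 17/3, -17/6, -17/2]
R5 ← R5 + (2/3)·R2: [0, 0, 4/3, -2/3, -2]
R4 ← R4 − (34/9)·R3: [0, 0, 0, 0, 0]
R5 ← R5 − (8/9)·R3: [0, 0, 0, 0, 0]
The echelon form has 3 nonzero rows, and every pivot lies in the first 4 columns, so rank(C) = rank([C|b]) = 3.
The system is consistent.

yes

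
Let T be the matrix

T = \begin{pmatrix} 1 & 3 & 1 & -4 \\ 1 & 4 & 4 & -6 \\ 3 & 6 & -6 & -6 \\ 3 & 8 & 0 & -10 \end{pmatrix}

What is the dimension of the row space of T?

Row reduce to echelon form.
R2 ← R2 − R1: [0, 1, 3, -2]
R3 ← R3 − (3)·R1: [0, -3, -9, 6]
R4 ← R4 − (3)·R1: [0, -1, -3, 2]
R3 ← R3 + (3)·R2: [0, 0, 0, 0]
R4 ← R4 + R2: [0, 0, 0, 0]
Echelon form has 2 nonzero rows, so rank(T) = 2.
The row space has dimension equal to the rank: 2.

2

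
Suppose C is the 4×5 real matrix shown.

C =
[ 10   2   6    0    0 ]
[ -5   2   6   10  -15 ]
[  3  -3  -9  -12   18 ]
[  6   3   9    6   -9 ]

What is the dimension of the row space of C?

2

Row reduce to echelon form.
R2 ← R2 + (1/2)·R1: [0, 3, 9, 10, -15]
R3 ← R3 − (3/10)·R1: [0, -18/5, -54/5, -12, 18]
R4 ← R4 − (3/5)·R1: [0, 9/5, 27/5, 6, -9]
R3 ← R3 + (6/5)·R2: [0, 0, 0, 0, 0]
R4 ← R4 − (3/5)·R2: [0, 0, 0, 0, 0]
Echelon form has 2 nonzero rows, so rank(C) = 2.
The row space has dimension equal to the rank: 2.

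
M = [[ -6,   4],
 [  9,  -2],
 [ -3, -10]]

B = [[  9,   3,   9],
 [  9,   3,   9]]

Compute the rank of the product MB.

First compute MB:
[[-18,  -6, -18],
 [ 63,  21,  63],
 [-117, -39, -117]]
Now row reduce the product.
R2 ← R2 + (7/2)·R1: [0, 0, 0]
R3 ← R3 − (13/2)·R1: [0, 0, 0]
1 nonzero row, so rank(MB) = 1.

1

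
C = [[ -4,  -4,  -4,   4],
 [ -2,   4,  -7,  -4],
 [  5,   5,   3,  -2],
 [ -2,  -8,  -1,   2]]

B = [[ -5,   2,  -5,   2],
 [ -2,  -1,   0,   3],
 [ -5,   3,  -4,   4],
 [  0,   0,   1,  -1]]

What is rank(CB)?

4

First compute CB:
[[ 48, -16,  40, -40],
 [ 37, -29,  34, -16],
 [-50,  14, -39,  39],
 [ 31,   1,  16, -34]]
Now row reduce the product.
R2 ← R2 − (37/48)·R1: [0, -50/3, 19/6, 89/6]
R3 ← R3 + (25/24)·R1: [0, -8/3, 8/3, -8/3]
R4 ← R4 − (31/48)·R1: [0, 34/3, -59/6, -49/6]
R3 ← R3 − (4/25)·R2: [0, 0, 54/25, -126/25]
R4 ← R4 + (17/25)·R2: [0, 0, -192/25, 48/25]
R4 ← R4 + (32/9)·R3: [0, 0, 0, -16]
4 nonzero rows, so rank(CB) = 4.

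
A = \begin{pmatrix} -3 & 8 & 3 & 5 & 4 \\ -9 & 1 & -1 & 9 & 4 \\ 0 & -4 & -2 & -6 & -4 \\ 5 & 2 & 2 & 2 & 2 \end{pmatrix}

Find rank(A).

Row reduce to echelon form.
R2 ← R2 − (3)·R1: [0, -23, -10, -6, -8]
R4 ← R4 + (5/3)·R1: [0, 46/3, 7, 31/3, 26/3]
R3 ← R3 − (4/23)·R2: [0, 0, -6/23, -114/23, -60/23]
R4 ← R4 + (2/3)·R2: [0, 0, 1/3, 19/3, 10/3]
R4 ← R4 + (23/18)·R3: [0, 0, 0, 0, 0]
Echelon form has 3 nonzero rows, so rank(A) = 3.

3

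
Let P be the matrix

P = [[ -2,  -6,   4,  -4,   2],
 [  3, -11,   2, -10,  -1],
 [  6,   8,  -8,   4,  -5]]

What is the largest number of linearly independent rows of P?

Row reduce to echelon form.
R2 ← R2 + (3/2)·R1: [0, -20, 8, -16, 2]
R3 ← R3 + (3)·R1: [0, -10, 4, -8, 1]
R3 ← R3 − (1/2)·R2: [0, 0, 0, 0, 0]
Echelon form has 2 nonzero rows, so rank(P) = 2.
The rank gives the maximum number of linearly independent rows: 2.

2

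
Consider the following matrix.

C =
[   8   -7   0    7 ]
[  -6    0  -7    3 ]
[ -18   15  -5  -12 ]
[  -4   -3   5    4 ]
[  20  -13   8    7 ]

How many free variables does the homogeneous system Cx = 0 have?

Row reduce to echelon form.
R2 ← R2 + (3/4)·R1: [0, -21/4, -7, 33/4]
R3 ← R3 + (9/4)·R1: [0, -3/4, -5, 15/4]
R4 ← R4 + (1/2)·R1: [0, -13/2, 5, 15/2]
R5 ← R5 − (5/2)·R1: [0, 9/2, 8, -21/2]
R3 ← R3 − (1/7)·R2: [0, 0, -4, 18/7]
R4 ← R4 − (26/21)·R2: [0, 0, 41/3, -19/7]
R5 ← R5 + (6/7)·R2: [0, 0, 2, -24/7]
R4 ← R4 + (41/12)·R3: [0, 0, 0, 85/14]
R5 ← R5 + (1/2)·R3: [0, 0, 0, -15/7]
R5 ← R5 + (6/17)·R4: [0, 0, 0, 0]
4 nonzero rows, so rank(C) = 4.
C has 4 columns; by rank–nullity, nullity = 4 − 4 = 0.

0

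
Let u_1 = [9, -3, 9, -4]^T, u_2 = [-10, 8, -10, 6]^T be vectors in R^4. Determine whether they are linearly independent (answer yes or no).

yes

Form the matrix with these vectors as rows and row reduce.
R2 ← R2 + (10/9)·R1: [0, 14/3, 0, 14/9]
2 nonzero rows, so the 2 vectors span a space of dimension 2.
Since 2 = 2, the vectors are linearly independent.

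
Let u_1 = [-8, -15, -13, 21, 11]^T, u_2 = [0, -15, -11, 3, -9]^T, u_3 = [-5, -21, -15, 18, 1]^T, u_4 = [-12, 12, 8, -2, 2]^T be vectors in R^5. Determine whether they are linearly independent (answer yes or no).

Form the matrix with these vectors as rows and row reduce.
R3 ← R3 − (5/8)·R1: [0, -93/8, -55/8, 39/8, -47/8]
R4 ← R4 − (3/2)·R1: [0, 69/2, 55/2, -67/2, -29/2]
R3 ← R3 − (31/40)·R2: [0, 0, 33/20, 51/20, 11/10]
R4 ← R4 + (23/10)·R2: [0, 0, 11/5, -133/5, -176/5]
R4 ← R4 − (4/3)·R3: [0, 0, 0, -30, -110/3]
4 nonzero rows, so the 4 vectors span a space of dimension 4.
Since 4 = 4, the vectors are linearly independent.

yes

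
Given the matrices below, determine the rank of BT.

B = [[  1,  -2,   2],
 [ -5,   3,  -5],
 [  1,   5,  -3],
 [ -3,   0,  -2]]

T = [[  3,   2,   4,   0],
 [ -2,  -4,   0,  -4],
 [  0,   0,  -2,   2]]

3

First compute BT:
[[  7,  10,   0,  12],
 [-21, -22, -10, -22],
 [ -7, -18,  10, -26],
 [ -9,  -6,  -8,  -4]]
Now row reduce the product.
R2 ← R2 + (3)·R1: [0, 8, -10, 14]
R3 ← R3 + R1: [0, -8, 10, -14]
R4 ← R4 + (9/7)·R1: [0, 48/7, -8, 80/7]
R3 ← R3 + R2: [0, 0, 0, 0]
R4 ← R4 − (6/7)·R2: [0, 0, 4/7, -4/7]
Swap R3 ↔ R4
3 nonzero rows, so rank(BT) = 3.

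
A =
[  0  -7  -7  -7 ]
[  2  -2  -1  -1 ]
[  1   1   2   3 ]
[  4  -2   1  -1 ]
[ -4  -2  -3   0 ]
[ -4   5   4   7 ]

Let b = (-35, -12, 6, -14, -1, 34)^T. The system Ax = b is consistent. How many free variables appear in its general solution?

Row reduce the augmented matrix [A | b].
Swap R1 ↔ R2
R3 ← R3 − (1/2)·R1: [0, 2, 5/2, 7/2, 12]
R4 ← R4 − (2)·R1: [0, 2, 3, 1, 10]
R5 ← R5 + (2)·R1: [0, -6, -5, -2, -25]
R6 ← R6 + (2)·R1: [0, 1, 2, 5, 10]
R3 ← R3 + (2/7)·R2: [0, 0, 1/2, 3/2, 2]
R4 ← R4 + (2/7)·R2: [0, 0, 1, -1, 0]
R5 ← R5 − (6/7)·R2: [0, 0, 1, 4, 5]
R6 ← R6 + (1/7)·R2: [0, 0, 1, 4, 5]
R4 ← R4 − (2)·R3: [0, 0, 0, -4, -4]
R5 ← R5 − (2)·R3: [0, 0, 0, 1, 1]
R6 ← R6 − (2)·R3: [0, 0, 0, 1, 1]
R5 ← R5 + (1/4)·R4: [0, 0, 0, 0, 0]
R6 ← R6 + (1/4)·R4: [0, 0, 0, 0, 0]
The echelon form has 4 nonzero rows, and every pivot lies in the first 4 columns, so rank(A) = rank([A|b]) = 4.
The system is consistent.
Free variables = (unknowns) − (rank) = 4 − 4 = 0.

0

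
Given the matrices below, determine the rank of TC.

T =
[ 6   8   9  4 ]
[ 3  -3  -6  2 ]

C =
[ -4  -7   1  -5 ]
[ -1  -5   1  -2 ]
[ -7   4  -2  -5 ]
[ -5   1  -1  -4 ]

2

First compute TC:
[[-115, -42,  -8, -107],
 [ 23, -28,  10,  13]]
Now row reduce the product.
R2 ← R2 + (1/5)·R1: [0, -182/5, 42/5, -42/5]
2 nonzero rows, so rank(TC) = 2.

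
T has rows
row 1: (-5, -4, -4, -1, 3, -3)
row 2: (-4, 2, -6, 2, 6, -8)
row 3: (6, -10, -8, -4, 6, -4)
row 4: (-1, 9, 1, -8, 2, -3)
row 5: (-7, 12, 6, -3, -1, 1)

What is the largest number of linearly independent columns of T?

Row reduce to echelon form.
R2 ← R2 − (4/5)·R1: [0, 26/5, -14/5, 14/5, 18/5, -28/5]
R3 ← R3 + (6/5)·R1: [0, -74/5, -64/5, -26/5, 48/5, -38/5]
R4 ← R4 − (1/5)·R1: [0, 49/5, 9/5, -39/5, 7/5, -12/5]
R5 ← R5 − (7/5)·R1: [0, 88/5, 58/5, -8/5, -26/5, 26/5]
R3 ← R3 + (37/13)·R2: [0, 0, -270/13, 36/13, 258/13, -306/13]
R4 ← R4 − (49/26)·R2: [0, 0, 92/13, -170/13, -70/13, 106/13]
R5 ← R5 − (44/13)·R2: [0, 0, 274/13, -144/13, -226/13, 314/13]
R4 ← R4 + (46/135)·R3: [0, 0, 0, -182/15, 62/45, 2/15]
R5 ← R5 + (137/135)·R3: [0, 0, 0, -124/15, 124/45, 4/15]
R5 ← R5 − (62/91)·R4: [0, 0, 0, 0, 496/273, 16/91]
Echelon form has 5 nonzero rows, so rank(T) = 5.
The rank gives the maximum number of linearly independent columns: 5.

5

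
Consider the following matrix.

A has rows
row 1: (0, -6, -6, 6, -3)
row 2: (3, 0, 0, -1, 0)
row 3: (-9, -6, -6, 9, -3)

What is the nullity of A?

Row reduce to echelon form.
Swap R1 ↔ R2
R3 ← R3 + (3)·R1: [0, -6, -6, 6, -3]
R3 ← R3 − R2: [0, 0, 0, 0, 0]
2 nonzero rows, so rank(A) = 2.
A has 5 columns; by rank–nullity, nullity = 5 − 2 = 3.

3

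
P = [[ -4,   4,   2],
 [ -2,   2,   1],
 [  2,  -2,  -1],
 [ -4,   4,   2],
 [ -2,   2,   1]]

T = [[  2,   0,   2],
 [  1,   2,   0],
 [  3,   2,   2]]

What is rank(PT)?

First compute PT:
[[  2,  12,  -4],
 [  1,   6,  -2],
 [ -1,  -6,   2],
 [  2,  12,  -4],
 [  1,   6,  -2]]
Now row reduce the product.
R2 ← R2 − (1/2)·R1: [0, 0, 0]
R3 ← R3 + (1/2)·R1: [0, 0, 0]
R4 ← R4 − R1: [0, 0, 0]
R5 ← R5 − (1/2)·R1: [0, 0, 0]
1 nonzero row, so rank(PT) = 1.

1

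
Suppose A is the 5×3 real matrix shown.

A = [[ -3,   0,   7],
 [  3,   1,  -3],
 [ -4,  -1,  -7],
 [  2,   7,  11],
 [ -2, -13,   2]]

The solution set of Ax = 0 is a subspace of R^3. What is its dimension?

Row reduce to echelon form.
R2 ← R2 + R1: [0, 1, 4]
R3 ← R3 − (4/3)·R1: [0, -1, -49/3]
R4 ← R4 + (2/3)·R1: [0, 7, 47/3]
R5 ← R5 − (2/3)·R1: [0, -13, -8/3]
R3 ← R3 + R2: [0, 0, -37/3]
R4 ← R4 − (7)·R2: [0, 0, -37/3]
R5 ← R5 + (13)·R2: [0, 0, 148/3]
R4 ← R4 − R3: [0, 0, 0]
R5 ← R5 + (4)·R3: [0, 0, 0]
3 nonzero rows, so rank(A) = 3.
A has 3 columns; by rank–nullity, nullity = 3 − 3 = 0.

0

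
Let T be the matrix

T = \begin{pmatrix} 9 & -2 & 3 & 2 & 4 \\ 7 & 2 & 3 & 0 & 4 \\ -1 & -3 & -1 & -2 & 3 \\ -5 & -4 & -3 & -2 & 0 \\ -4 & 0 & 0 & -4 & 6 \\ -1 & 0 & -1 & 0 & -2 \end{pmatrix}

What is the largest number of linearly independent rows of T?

4

Row reduce to echelon form.
R2 ← R2 − (7/9)·R1: [0, 32/9, 2/3, -14/9, 8/9]
R3 ← R3 + (1/9)·R1: [0, -29/9, -2/3, -16/9, 31/9]
R4 ← R4 + (5/9)·R1: [0, -46/9, -4/3, -8/9, 20/9]
R5 ← R5 + (4/9)·R1: [0, -8/9, 4/3, -28/9, 70/9]
R6 ← R6 + (1/9)·R1: [0, -2/9, -2/3, 2/9, -14/9]
R3 ← R3 + (29/32)·R2: [0, 0, -1/16, -51/16, 17/4]
R4 ← R4 + (23/16)·R2: [0, 0, -3/8, -25/8, 7/2]
R5 ← R5 + (1/4)·R2: [0, 0, 3/2, -7/2, 8]
R6 ← R6 + (1/16)·R2: [0, 0, -5/8, 1/8, -3/2]
R4 ← R4 − (6)·R3: [0, 0, 0, 16, -22]
R5 ← R5 + (24)·R3: [0, 0, 0, -80, 110]
R6 ← R6 − (10)·R3: [0, 0, 0, 32, -44]
R5 ← R5 + (5)·R4: [0, 0, 0, 0, 0]
R6 ← R6 − (2)·R4: [0, 0, 0, 0, 0]
Echelon form has 4 nonzero rows, so rank(T) = 4.
The rank gives the maximum number of linearly independent rows: 4.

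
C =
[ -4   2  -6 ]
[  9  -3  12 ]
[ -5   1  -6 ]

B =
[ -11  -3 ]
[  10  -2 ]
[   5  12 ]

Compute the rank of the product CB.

2

First compute CB:
[[ 34, -64],
 [-69, 123],
 [ 35, -59]]
Now row reduce the product.
R2 ← R2 + (69/34)·R1: [0, -117/17]
R3 ← R3 − (35/34)·R1: [0, 117/17]
R3 ← R3 + R2: [0, 0]
2 nonzero rows, so rank(CB) = 2.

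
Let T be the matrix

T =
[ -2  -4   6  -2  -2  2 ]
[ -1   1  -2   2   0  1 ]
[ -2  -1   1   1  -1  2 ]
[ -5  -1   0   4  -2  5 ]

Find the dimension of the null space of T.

4

Row reduce to echelon form.
R2 ← R2 − (1/2)·R1: [0, 3, -5, 3, 1, 0]
R3 ← R3 − R1: [0, 3, -5, 3, 1, 0]
R4 ← R4 − (5/2)·R1: [0, 9, -15, 9, 3, 0]
R3 ← R3 − R2: [0, 0, 0, 0, 0, 0]
R4 ← R4 − (3)·R2: [0, 0, 0, 0, 0, 0]
2 nonzero rows, so rank(T) = 2.
T has 6 columns; by rank–nullity, nullity = 6 − 2 = 4.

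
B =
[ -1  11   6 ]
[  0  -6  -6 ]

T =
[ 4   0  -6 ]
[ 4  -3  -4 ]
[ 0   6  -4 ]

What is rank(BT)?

First compute BT:
[[ 40,   3, -62],
 [-24, -18,  48]]
Now row reduce the product.
R2 ← R2 + (3/5)·R1: [0, -81/5, 54/5]
2 nonzero rows, so rank(BT) = 2.

2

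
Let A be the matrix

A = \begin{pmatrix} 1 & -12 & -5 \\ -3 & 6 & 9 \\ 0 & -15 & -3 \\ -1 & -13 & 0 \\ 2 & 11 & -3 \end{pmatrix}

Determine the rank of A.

Row reduce to echelon form.
R2 ← R2 + (3)·R1: [0, -30, -6]
R4 ← R4 + R1: [0, -25, -5]
R5 ← R5 − (2)·R1: [0, 35, 7]
R3 ← R3 − (1/2)·R2: [0, 0, 0]
R4 ← R4 − (5/6)·R2: [0, 0, 0]
R5 ← R5 + (7/6)·R2: [0, 0, 0]
Echelon form has 2 nonzero rows, so rank(A) = 2.

2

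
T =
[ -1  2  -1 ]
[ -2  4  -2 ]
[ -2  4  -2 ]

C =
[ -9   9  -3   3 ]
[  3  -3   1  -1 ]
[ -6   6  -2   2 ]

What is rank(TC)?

1

First compute TC:
[[ 21, -21,   7,  -7],
 [ 42, -42,  14, -14],
 [ 42, -42,  14, -14]]
Now row reduce the product.
R2 ← R2 − (2)·R1: [0, 0, 0, 0]
R3 ← R3 − (2)·R1: [0, 0, 0, 0]
1 nonzero row, so rank(TC) = 1.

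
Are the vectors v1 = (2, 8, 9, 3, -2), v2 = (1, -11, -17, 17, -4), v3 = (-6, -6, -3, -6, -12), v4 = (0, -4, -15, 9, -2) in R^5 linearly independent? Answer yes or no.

yes

Form the matrix with these vectors as rows and row reduce.
R2 ← R2 − (1/2)·R1: [0, -15, -43/2, 31/2, -3]
R3 ← R3 + (3)·R1: [0, 18, 24, 3, -18]
R3 ← R3 + (6/5)·R2: [0, 0, -9/5, 108/5, -108/5]
R4 ← R4 − (4/15)·R2: [0, 0, -139/15, 73/15, -6/5]
R4 ← R4 − (139/27)·R3: [0, 0, 0, -319/3, 110]
4 nonzero rows, so the 4 vectors span a space of dimension 4.
Since 4 = 4, the vectors are linearly independent.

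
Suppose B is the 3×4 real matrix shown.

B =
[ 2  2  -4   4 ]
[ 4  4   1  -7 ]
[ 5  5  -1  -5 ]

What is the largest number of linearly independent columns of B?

Row reduce to echelon form.
R2 ← R2 − (2)·R1: [0, 0, 9, -15]
R3 ← R3 − (5/2)·R1: [0, 0, 9, -15]
R3 ← R3 − R2: [0, 0, 0, 0]
Echelon form has 2 nonzero rows, so rank(B) = 2.
The rank gives the maximum number of linearly independent columns: 2.

2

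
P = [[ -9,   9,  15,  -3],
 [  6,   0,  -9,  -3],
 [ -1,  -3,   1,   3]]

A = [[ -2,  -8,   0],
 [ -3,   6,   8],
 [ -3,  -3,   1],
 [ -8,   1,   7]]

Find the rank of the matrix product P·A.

First compute PA:
[[-30,  78,  66],
 [ 39, -24, -30],
 [-16, -10,  -2]]
Now row reduce the product.
R2 ← R2 + (13/10)·R1: [0, 387/5, 279/5]
R3 ← R3 − (8/15)·R1: [0, -258/5, -186/5]
R3 ← R3 + (2/3)·R2: [0, 0, 0]
2 nonzero rows, so rank(PA) = 2.

2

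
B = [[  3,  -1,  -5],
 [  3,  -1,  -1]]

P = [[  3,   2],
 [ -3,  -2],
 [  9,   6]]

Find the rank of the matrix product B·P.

1

First compute BP:
[[-33, -22],
 [  3,   2]]
Now row reduce the product.
R2 ← R2 + (1/11)·R1: [0, 0]
1 nonzero row, so rank(BP) = 1.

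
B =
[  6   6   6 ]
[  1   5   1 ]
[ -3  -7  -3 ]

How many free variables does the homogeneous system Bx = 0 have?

Row reduce to echelon form.
R2 ← R2 − (1/6)·R1: [0, 4, 0]
R3 ← R3 + (1/2)·R1: [0, -4, 0]
R3 ← R3 + R2: [0, 0, 0]
2 nonzero rows, so rank(B) = 2.
B has 3 columns; by rank–nullity, nullity = 3 − 2 = 1.

1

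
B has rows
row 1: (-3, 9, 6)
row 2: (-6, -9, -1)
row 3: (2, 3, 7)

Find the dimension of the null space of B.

0

Row reduce to echelon form.
R2 ← R2 − (2)·R1: [0, -27, -13]
R3 ← R3 + (2/3)·R1: [0, 9, 11]
R3 ← R3 + (1/3)·R2: [0, 0, 20/3]
3 nonzero rows, so rank(B) = 3.
B has 3 columns; by rank–nullity, nullity = 3 − 3 = 0.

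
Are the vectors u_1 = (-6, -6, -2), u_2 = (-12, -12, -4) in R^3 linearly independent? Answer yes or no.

no

Form the matrix with these vectors as rows and row reduce.
R2 ← R2 − (2)·R1: [0, 0, 0]
1 nonzero row, so the 2 vectors span a space of dimension 1.
Since 1 < 2, the vectors are linearly dependent.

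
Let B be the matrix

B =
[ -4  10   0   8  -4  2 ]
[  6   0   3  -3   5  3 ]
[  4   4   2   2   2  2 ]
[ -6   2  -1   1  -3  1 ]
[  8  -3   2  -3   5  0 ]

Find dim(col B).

Row reduce to echelon form.
R2 ← R2 + (3/2)·R1: [0, 15, 3, 9, -1, 6]
R3 ← R3 + R1: [0, 14, 2, 10, -2, 4]
R4 ← R4 − (3/2)·R1: [0, -13, -1, -11, 3, -2]
R5 ← R5 + (2)·R1: [0, 17, 2, 13, -3, 4]
R3 ← R3 − (14/15)·R2: [0, 0, -4/5, 8/5, -16/15, -8/5]
R4 ← R4 + (13/15)·R2: [0, 0, 8/5, -16/5, 32/15, 16/5]
R5 ← R5 − (17/15)·R2: [0, 0, -7/5, 14/5, -28/15, -14/5]
R4 ← R4 + (2)·R3: [0, 0, 0, 0, 0, 0]
R5 ← R5 − (7/4)·R3: [0, 0, 0, 0, 0, 0]
Echelon form has 3 nonzero rows, so rank(B) = 3.
The column space has dimension equal to the rank: 3.

3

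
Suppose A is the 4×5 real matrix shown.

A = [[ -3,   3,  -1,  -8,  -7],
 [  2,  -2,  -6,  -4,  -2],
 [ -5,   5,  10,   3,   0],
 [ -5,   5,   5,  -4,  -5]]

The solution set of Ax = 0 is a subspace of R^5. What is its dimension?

Row reduce to echelon form.
R2 ← R2 + (2/3)·R1: [0, 0, -20/3, -28/3, -20/3]
R3 ← R3 − (5/3)·R1: [0, 0, 35/3, 49/3, 35/3]
R4 ← R4 − (5/3)·R1: [0, 0, 20/3, 28/3, 20/3]
R3 ← R3 + (7/4)·R2: [0, 0, 0, 0, 0]
R4 ← R4 + R2: [0, 0, 0, 0, 0]
2 nonzero rows, so rank(A) = 2.
A has 5 columns; by rank–nullity, nullity = 5 − 2 = 3.

3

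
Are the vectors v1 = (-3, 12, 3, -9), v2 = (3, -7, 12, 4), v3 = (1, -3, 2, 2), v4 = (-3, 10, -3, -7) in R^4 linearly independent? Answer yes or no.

Form the matrix with these vectors as rows and row reduce.
R2 ← R2 + R1: [0, 5, 15, -5]
R3 ← R3 + (1/3)·R1: [0, 1, 3, -1]
R4 ← R4 − R1: [0, -2, -6, 2]
R3 ← R3 − (1/5)·R2: [0, 0, 0, 0]
R4 ← R4 + (2/5)·R2: [0, 0, 0, 0]
2 nonzero rows, so the 4 vectors span a space of dimension 2.
Since 2 < 4, the vectors are linearly dependent.

no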